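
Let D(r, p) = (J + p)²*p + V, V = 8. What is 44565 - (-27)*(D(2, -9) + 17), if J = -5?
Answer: -2388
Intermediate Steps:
D(r, p) = 8 + p*(-5 + p)² (D(r, p) = (-5 + p)²*p + 8 = p*(-5 + p)² + 8 = 8 + p*(-5 + p)²)
44565 - (-27)*(D(2, -9) + 17) = 44565 - (-27)*((8 - 9*(-5 - 9)²) + 17) = 44565 - (-27)*((8 - 9*(-14)²) + 17) = 44565 - (-27)*((8 - 9*196) + 17) = 44565 - (-27)*((8 - 1764) + 17) = 44565 - (-27)*(-1756 + 17) = 44565 - (-27)*(-1739) = 44565 - 1*46953 = 44565 - 46953 = -2388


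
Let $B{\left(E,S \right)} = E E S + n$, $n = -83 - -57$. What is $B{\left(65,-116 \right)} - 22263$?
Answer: $-512389$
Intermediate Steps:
$n = -26$ ($n = -83 + 57 = -26$)
$B{\left(E,S \right)} = -26 + S E^{2}$ ($B{\left(E,S \right)} = E E S - 26 = E^{2} S - 26 = S E^{2} - 26 = -26 + S E^{2}$)
$B{\left(65,-116 \right)} - 22263 = \left(-26 - 116 \cdot 65^{2}\right) - 22263 = \left(-26 - 490100\right) - 22263 = -490126 - 22263 = -512389$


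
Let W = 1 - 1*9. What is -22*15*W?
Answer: 2640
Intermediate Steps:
W = -8 (W = 1 - 9 = -8)
-22*15*W = -22*15*(-8) = -330*(-8) = -1*(-2640) = 2640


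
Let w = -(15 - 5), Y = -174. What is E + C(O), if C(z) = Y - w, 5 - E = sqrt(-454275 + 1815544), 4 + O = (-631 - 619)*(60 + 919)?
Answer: -159 - 7*sqrt(27781) ≈ -1325.7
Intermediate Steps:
w = -10 (w = -1*10 = -10)
O = -1223754 (O = -4 + (-631 - 619)*(60 + 919) = -4 - 1250*979 = -4 - 1223750 = -1223754)
E = 5 - 7*sqrt(27781) (E = 5 - sqrt(-454275 + 1815544) = 5 - sqrt(1361269) = 5 - 7*sqrt(27781) ≈ -1161.7)
C(z) = -164 (C(z) = -174 - 1*(-10) = -174 + 10 = -164)
E + C(O) = (5 - 7*sqrt(27781)) - 164 = -159 - 7*sqrt(27781)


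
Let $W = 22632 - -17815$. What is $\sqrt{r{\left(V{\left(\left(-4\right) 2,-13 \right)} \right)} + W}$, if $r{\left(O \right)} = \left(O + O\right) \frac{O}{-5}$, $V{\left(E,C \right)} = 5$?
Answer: $3 \sqrt{4493} \approx 201.09$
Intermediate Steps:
$r{\left(O \right)} = - \frac{2 O^{2}}{5}$ ($r{\left(O \right)} = 2 O O \left(- \frac{1}{5}\right) = 2 O \left(- \frac{O}{5}\right) = - \frac{2 O^{2}}{5}$)
$W = 40447$ ($W = 22632 + 17815 = 40447$)
$\sqrt{r{\left(V{\left(\left(-4\right) 2,-13 \right)} \right)} + W} = \sqrt{- \frac{2 \cdot 5^{2}}{5} + 40447} = \sqrt{\left(- \frac{2}{5}\right) 25 + 40447} = \sqrt{-10 + 40447} = \sqrt{40437} = 3 \sqrt{4493}$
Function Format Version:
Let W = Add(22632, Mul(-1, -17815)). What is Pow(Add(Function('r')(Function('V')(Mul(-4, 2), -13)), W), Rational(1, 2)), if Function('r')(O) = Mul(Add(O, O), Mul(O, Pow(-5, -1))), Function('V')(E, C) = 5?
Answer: Mul(3, Pow(4493, Rational(1, 2))) ≈ 201.09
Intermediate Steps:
Function('r')(O) = Mul(Rational(-2, 5), Pow(O, 2)) (Function('r')(O) = Mul(Mul(2, O), Mul(O, Rational(-1, 5))) = Mul(Mul(2, O), Mul(Rational(-1, 5), O)) = Mul(Rational(-2, 5), Pow(O, 2)))
W = 40447 (W = Add(22632, 17815) = 40447)
Pow(Add(Function('r')(Function('V')(Mul(-4, 2), -13)), W), Rational(1, 2)) = Pow(Add(Mul(Rational(-2, 5), Pow(5, 2)), 40447), Rational(1, 2)) = Pow(Add(Mul(Rational(-2, 5), 25), 40447), Rational(1, 2)) = Pow(Add(-10, 40447), Rational(1, 2)) = Pow(40437, Rational(1, 2)) = Mul(3, Pow(4493, Rational(1, 2)))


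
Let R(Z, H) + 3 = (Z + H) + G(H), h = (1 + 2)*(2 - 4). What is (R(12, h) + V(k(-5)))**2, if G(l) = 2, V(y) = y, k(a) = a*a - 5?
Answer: 625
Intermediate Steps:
k(a) = -5 + a**2 (k(a) = a**2 - 5 = -5 + a**2)
h = -6 (h = 3*(-2) = -6)
R(Z, H) = -1 + H + Z (R(Z, H) = -3 + ((Z + H) + 2) = -3 + ((H + Z) + 2) = -3 + (2 + H + Z) = -1 + H + Z)
(R(12, h) + V(k(-5)))**2 = ((-1 - 6 + 12) + (-5 + (-5)**2))**2 = (5 + (-5 + 25))**2 = (5 + 20)**2 = 25**2 = 625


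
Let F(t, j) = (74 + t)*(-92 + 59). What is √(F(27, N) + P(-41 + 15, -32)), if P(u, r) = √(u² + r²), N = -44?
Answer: √(-3333 + 10*√17) ≈ 57.374*I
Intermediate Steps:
P(u, r) = √(r² + u²)
F(t, j) = -2442 - 33*t (F(t, j) = (74 + t)*(-33) = -2442 - 33*t)
√(F(27, N) + P(-41 + 15, -32)) = √((-2442 - 33*27) + √((-32)² + (-41 + 15)²)) = √((-2442 - 891) + √(1024 + (-26)²)) = √(-3333 + √(1024 + 676)) = √(-3333 + √1700) = √(-3333 + 10*√17)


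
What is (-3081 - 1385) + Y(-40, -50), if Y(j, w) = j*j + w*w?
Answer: -366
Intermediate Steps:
Y(j, w) = j**2 + w**2
(-3081 - 1385) + Y(-40, -50) = (-3081 - 1385) + ((-40)**2 + (-50)**2) = -4466 + (1600 + 2500) = -4466 + 4100 = -366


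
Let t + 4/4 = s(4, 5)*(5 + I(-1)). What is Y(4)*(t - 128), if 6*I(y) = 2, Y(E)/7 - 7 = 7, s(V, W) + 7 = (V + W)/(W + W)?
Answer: -237454/15 ≈ -15830.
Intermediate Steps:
s(V, W) = -7 + (V + W)/(2*W) (s(V, W) = -7 + (V + W)/(W + W) = -7 + (V + W)/((2*W)) = -7 + (V + W)*(1/(2*W)) = -7 + (V + W)/(2*W))
Y(E) = 98 (Y(E) = 49 + 7*7 = 49 + 49 = 98)
I(y) = ⅓ (I(y) = (⅙)*2 = ⅓)
t = -503/15 (t = -1 + ((½)*(4 - 13*5)/5)*(5 + ⅓) = -1 + ((½)*(⅕)*(4 - 65))*(16/3) = -1 + ((½)*(⅕)*(-61))*(16/3) = -1 - 61/10*16/3 = -1 - 488/15 = -503/15 ≈ -33.533)
Y(4)*(t - 128) = 98*(-503/15 - 128) = 98*(-2423/15) = -237454/15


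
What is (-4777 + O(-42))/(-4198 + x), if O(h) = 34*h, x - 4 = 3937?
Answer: 6205/257 ≈ 24.144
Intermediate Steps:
x = 3941 (x = 4 + 3937 = 3941)
(-4777 + O(-42))/(-4198 + x) = (-4777 + 34*(-42))/(-4198 + 3941) = (-4777 - 1428)/(-257) = -6205*(-1/257) = 6205/257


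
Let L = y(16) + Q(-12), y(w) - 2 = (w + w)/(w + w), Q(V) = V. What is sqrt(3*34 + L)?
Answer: sqrt(93) ≈ 9.6436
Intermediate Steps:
y(w) = 3 (y(w) = 2 + (w + w)/(w + w) = 2 + (2*w)/((2*w)) = 2 + (2*w)*(1/(2*w)) = 2 + 1 = 3)
L = -9 (L = 3 - 12 = -9)
sqrt(3*34 + L) = sqrt(3*34 - 9) = sqrt(102 - 9) = sqrt(93)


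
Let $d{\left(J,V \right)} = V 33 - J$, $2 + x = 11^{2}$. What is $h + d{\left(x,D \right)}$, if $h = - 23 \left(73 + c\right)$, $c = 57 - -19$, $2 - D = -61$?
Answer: $-1467$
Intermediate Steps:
$x = 119$ ($x = -2 + 11^{2} = -2 + 121 = 119$)
$D = 63$ ($D = 2 - -61 = 2 + 61 = 63$)
$d{\left(J,V \right)} = - J + 33 V$ ($d{\left(J,V \right)} = 33 V - J = - J + 33 V$)
$c = 76$ ($c = 57 + 19 = 76$)
$h = -3427$ ($h = - 23 \left(73 + 76\right) = \left(-23\right) 149 = -3427$)
$h + d{\left(x,D \right)} = -3427 + \left(\left(-1\right) 119 + 33 \cdot 63\right) = -3427 + \left(-119 + 2079\right) = -3427 + 1960 = -1467$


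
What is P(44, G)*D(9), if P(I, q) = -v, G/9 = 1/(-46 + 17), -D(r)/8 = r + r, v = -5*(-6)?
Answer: 4320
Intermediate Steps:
v = 30
D(r) = -16*r (D(r) = -8*(r + r) = -16*r)
G = -9/29 (G = 9/(-46 + 17) = 9/(-29) = 9*(-1/29) = -9/29 ≈ -0.31034)
P(I, q) = -30 (P(I, q) = -1*30 = -30)
P(44, G)*D(9) = -(-480)*9 = -30*(-144) = 4320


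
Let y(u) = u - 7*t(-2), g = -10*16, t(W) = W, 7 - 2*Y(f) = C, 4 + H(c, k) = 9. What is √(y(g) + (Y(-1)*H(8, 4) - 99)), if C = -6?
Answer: 5*I*√34/2 ≈ 14.577*I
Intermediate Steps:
H(c, k) = 5 (H(c, k) = -4 + 9 = 5)
Y(f) = 13/2 (Y(f) = 7/2 - ½*(-6) = 7/2 + 3 = 13/2)
g = -160
y(u) = 14 + u (y(u) = u - 7*(-2) = u + 14 = 14 + u)
√(y(g) + (Y(-1)*H(8, 4) - 99)) = √((14 - 160) + ((13/2)*5 - 99)) = √(-146 + (65/2 - 99)) = √(-146 - 133/2) = √(-425/2) = 5*I*√34/2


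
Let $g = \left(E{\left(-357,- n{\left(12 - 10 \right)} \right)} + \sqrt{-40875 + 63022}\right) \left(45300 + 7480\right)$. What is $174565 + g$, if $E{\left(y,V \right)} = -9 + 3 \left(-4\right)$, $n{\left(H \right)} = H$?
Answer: $-933815 + 52780 \sqrt{22147} \approx 6.9208 \cdot 10^{6}$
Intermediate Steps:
$E{\left(y,V \right)} = -21$ ($E{\left(y,V \right)} = -9 - 12 = -21$)
$g = -1108380 + 52780 \sqrt{22147}$ ($g = \left(-21 + \sqrt{-40875 + 63022}\right) \left(45300 + 7480\right) = \left(-21 + \sqrt{22147}\right) 52780 = -1108380 + 52780 \sqrt{22147} \approx 6.7463 \cdot 10^{6}$)
$174565 + g = 174565 - \left(1108380 - 52780 \sqrt{22147}\right) = -933815 + 52780 \sqrt{22147}$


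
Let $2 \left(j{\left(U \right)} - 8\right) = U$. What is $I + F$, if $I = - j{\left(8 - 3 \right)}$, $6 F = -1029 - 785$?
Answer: $- \frac{1877}{6} \approx -312.83$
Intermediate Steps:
$j{\left(U \right)} = 8 + \frac{U}{2}$
$F = - \frac{907}{3}$ ($F = \frac{-1029 - 785}{6} = \frac{1}{6} \left(-1814\right) = - \frac{907}{3} \approx -302.33$)
$I = - \frac{21}{2}$ ($I = - (8 + \frac{8 - 3}{2}) = - (8 + \frac{1}{2} \cdot 5) = - (8 + \frac{5}{2}) = \left(-1\right) \frac{21}{2} = - \frac{21}{2} \approx -10.5$)
$I + F = - \frac{21}{2} - \frac{907}{3} = - \frac{1877}{6}$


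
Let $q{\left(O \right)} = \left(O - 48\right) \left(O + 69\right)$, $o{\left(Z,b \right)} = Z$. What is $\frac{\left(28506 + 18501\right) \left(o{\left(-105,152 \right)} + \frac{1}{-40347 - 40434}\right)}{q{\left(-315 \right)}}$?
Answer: $- \frac{7383586223}{133584847} \approx -55.273$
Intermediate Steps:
$q{\left(O \right)} = \left(-48 + O\right) \left(69 + O\right)$
$\frac{\left(28506 + 18501\right) \left(o{\left(-105,152 \right)} + \frac{1}{-40347 - 40434}\right)}{q{\left(-315 \right)}} = \frac{\left(28506 + 18501\right) \left(-105 + \frac{1}{-40347 - 40434}\right)}{-3312 + \left(-315\right)^{2} + 21 \left(-315\right)} = \frac{47007 \left(-105 + \frac{1}{-80781}\right)}{-3312 + 99225 - 6615} = \frac{47007 \left(-105 - \frac{1}{80781}\right)}{89298} = 47007 \left(- \frac{8482006}{80781}\right) \frac{1}{89298} = \left(- \frac{132904552014}{26927}\right) \frac{1}{89298} = - \frac{7383586223}{133584847}$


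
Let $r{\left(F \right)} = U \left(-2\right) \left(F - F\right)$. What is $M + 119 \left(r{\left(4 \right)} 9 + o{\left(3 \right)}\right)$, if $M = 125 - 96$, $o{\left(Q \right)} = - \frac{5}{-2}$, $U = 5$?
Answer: $\frac{653}{2} \approx 326.5$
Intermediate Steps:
$r{\left(F \right)} = 0$ ($r{\left(F \right)} = 5 \left(-2\right) \left(F - F\right) = \left(-10\right) 0 = 0$)
$o{\left(Q \right)} = \frac{5}{2}$ ($o{\left(Q \right)} = \left(-5\right) \left(- \frac{1}{2}\right) = \frac{5}{2}$)
$M = 29$ ($M = 125 - 96 = 29$)
$M + 119 \left(r{\left(4 \right)} 9 + o{\left(3 \right)}\right) = 29 + 119 \left(0 \cdot 9 + \frac{5}{2}\right) = 29 + 119 \left(0 + \frac{5}{2}\right) = 29 + 119 \cdot \frac{5}{2} = 29 + \frac{595}{2} = \frac{653}{2}$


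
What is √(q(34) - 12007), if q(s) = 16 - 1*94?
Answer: I*√12085 ≈ 109.93*I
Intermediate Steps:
q(s) = -78 (q(s) = 16 - 94 = -78)
√(q(34) - 12007) = √(-78 - 12007) = √(-12085) = I*√12085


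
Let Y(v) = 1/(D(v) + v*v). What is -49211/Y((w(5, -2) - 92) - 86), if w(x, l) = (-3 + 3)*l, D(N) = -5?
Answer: -1558955269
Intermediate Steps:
w(x, l) = 0 (w(x, l) = 0*l = 0)
Y(v) = 1/(-5 + v**2) (Y(v) = 1/(-5 + v*v) = 1/(-5 + v**2))
-49211/Y((w(5, -2) - 92) - 86) = -(-246055 + 49211*((0 - 92) - 86)**2) = -(-246055 + 49211*(-92 - 86)**2) = -49211/(1/(-5 + (-178)**2)) = -49211/(1/(-5 + 31684)) = -49211/(1/31679) = -49211/1/31679 = -49211*31679 = -1558955269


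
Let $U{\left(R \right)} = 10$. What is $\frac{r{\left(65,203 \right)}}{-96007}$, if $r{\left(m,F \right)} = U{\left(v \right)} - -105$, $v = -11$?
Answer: $- \frac{115}{96007} \approx -0.0011978$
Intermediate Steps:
$r{\left(m,F \right)} = 115$ ($r{\left(m,F \right)} = 10 - -105 = 10 + 105 = 115$)
$\frac{r{\left(65,203 \right)}}{-96007} = \frac{115}{-96007} = 115 \left(- \frac{1}{96007}\right) = - \frac{115}{96007}$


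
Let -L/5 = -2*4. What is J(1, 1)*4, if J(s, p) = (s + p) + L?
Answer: 168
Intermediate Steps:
L = 40 (L = -(-10)*4 = -5*(-8) = 40)
J(s, p) = 40 + p + s (J(s, p) = (s + p) + 40 = (p + s) + 40 = 40 + p + s)
J(1, 1)*4 = (40 + 1 + 1)*4 = 42*4 = 168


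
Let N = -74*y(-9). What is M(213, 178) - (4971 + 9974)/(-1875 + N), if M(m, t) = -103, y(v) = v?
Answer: -109582/1209 ≈ -90.639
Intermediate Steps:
N = 666 (N = -74*(-9) = 666)
M(213, 178) - (4971 + 9974)/(-1875 + N) = -103 - (4971 + 9974)/(-1875 + 666) = -103 - 14945/(-1209) = -103 - 14945*(-1)/1209 = -103 - 1*(-14945/1209) = -103 + 14945/1209 = -109582/1209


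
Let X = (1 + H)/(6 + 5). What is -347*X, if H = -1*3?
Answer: 694/11 ≈ 63.091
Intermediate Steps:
H = -3
X = -2/11 (X = (1 - 3)/(6 + 5) = -2/11 ≈ -0.18182)
-347*X = -347*(-2/11) = 694/11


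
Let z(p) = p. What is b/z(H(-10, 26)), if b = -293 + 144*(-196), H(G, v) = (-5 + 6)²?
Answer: -28517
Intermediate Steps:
H(G, v) = 1 (H(G, v) = 1² = 1)
b = -28517 (b = -293 - 28224 = -28517)
b/z(H(-10, 26)) = -28517/1 = -28517*1 = -28517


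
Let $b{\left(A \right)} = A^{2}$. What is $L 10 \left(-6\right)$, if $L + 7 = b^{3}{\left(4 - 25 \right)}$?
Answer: $-5145966840$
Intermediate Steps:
$L = 85766114$ ($L = -7 + \left(\left(4 - 25\right)^{2}\right)^{3} = -7 + \left(\left(-21\right)^{2}\right)^{3} = -7 + 441^{3} = -7 + 85766121 = 85766114$)
$L 10 \left(-6\right) = 85766114 \cdot 10 \left(-6\right) = 85766114 \left(-60\right) = -5145966840$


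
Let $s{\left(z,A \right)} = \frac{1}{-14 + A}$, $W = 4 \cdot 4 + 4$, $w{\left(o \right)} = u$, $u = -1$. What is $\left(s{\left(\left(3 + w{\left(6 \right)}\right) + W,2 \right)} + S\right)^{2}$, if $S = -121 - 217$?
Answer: $\frac{16459249}{144} \approx 1.143 \cdot 10^{5}$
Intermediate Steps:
$w{\left(o \right)} = -1$
$W = 20$ ($W = 16 + 4 = 20$)
$S = -338$
$\left(s{\left(\left(3 + w{\left(6 \right)}\right) + W,2 \right)} + S\right)^{2} = \left(\frac{1}{-14 + 2} - 338\right)^{2} = \left(\frac{1}{-12} - 338\right)^{2} = \left(- \frac{1}{12} - 338\right)^{2} = \left(- \frac{4057}{12}\right)^{2} = \frac{16459249}{144}$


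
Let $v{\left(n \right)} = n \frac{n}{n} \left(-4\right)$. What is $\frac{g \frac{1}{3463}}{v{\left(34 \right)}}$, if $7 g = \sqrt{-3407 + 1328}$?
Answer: $- \frac{3 i \sqrt{231}}{3296776} \approx - 1.3831 \cdot 10^{-5} i$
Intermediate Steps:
$g = \frac{3 i \sqrt{231}}{7}$ ($g = \frac{\sqrt{-3407 + 1328}}{7} = \frac{\sqrt{-2079}}{7} = \frac{3 i \sqrt{231}}{7} \approx 6.5137 i$)
$v{\left(n \right)} = - 4 n$ ($v{\left(n \right)} = n 1 \left(-4\right) = n \left(-4\right) = - 4 n$)
$\frac{g \frac{1}{3463}}{v{\left(34 \right)}} = \frac{\frac{3 i \sqrt{231}}{7} \cdot \frac{1}{3463}}{\left(-4\right) 34} = \frac{\frac{3 i \sqrt{231}}{7} \cdot \frac{1}{3463}}{-136} = \frac{3 i \sqrt{231}}{24241} \left(- \frac{1}{136}\right) = - \frac{3 i \sqrt{231}}{3296776}$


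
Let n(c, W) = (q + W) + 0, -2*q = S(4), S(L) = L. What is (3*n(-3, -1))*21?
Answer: -189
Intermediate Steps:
q = -2 (q = -1/2*4 = -2)
n(c, W) = -2 + W (n(c, W) = (-2 + W) + 0 = -2 + W)
(3*n(-3, -1))*21 = (3*(-2 - 1))*21 = (3*(-3))*21 = -9*21 = -189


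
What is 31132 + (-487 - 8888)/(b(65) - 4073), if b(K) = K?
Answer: 41595477/1336 ≈ 31134.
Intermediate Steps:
31132 + (-487 - 8888)/(b(65) - 4073) = 31132 + (-487 - 8888)/(65 - 4073) = 31132 - 9375/(-4008) = 31132 - 9375*(-1/4008) = 31132 + 3125/1336 = 41595477/1336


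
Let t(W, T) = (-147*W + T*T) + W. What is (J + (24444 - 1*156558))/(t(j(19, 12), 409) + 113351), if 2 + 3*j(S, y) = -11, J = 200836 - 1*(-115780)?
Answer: 276753/421897 ≈ 0.65597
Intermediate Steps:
J = 316616 (J = 200836 + 115780 = 316616)
j(S, y) = -13/3 (j(S, y) = -2/3 + (1/3)*(-11) = -2/3 - 11/3 = -13/3)
t(W, T) = T**2 - 146*W (t(W, T) = (-147*W + T**2) + W = (T**2 - 147*W) + W = T**2 - 146*W)
(J + (24444 - 1*156558))/(t(j(19, 12), 409) + 113351) = (316616 + (24444 - 1*156558))/((409**2 - 146*(-13/3)) + 113351) = (316616 + (24444 - 156558))/((167281 + 1898/3) + 113351) = (316616 - 132114)/(503741/3 + 113351) = 184502/(843794/3) = 184502*(3/843794) = 276753/421897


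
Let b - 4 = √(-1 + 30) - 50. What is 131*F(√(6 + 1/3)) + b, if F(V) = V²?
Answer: 2351/3 + √29 ≈ 789.05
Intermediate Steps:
b = -46 + √29 (b = 4 + (√(-1 + 30) - 50) = 4 + (√29 - 50) = 4 + (-50 + √29) = -46 + √29 ≈ -40.615)
131*F(√(6 + 1/3)) + b = 131*(√(6 + 1/3))² + (-46 + √29) = 131*(√(6 + ⅓))² + (-46 + √29) = 131*(√(19/3))² + (-46 + √29) = 131*(√57/3)² + (-46 + √29) = 131*(19/3) + (-46 + √29) = 2489/3 + (-46 + √29) = 2351/3 + √29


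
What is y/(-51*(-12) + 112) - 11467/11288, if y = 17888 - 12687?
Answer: 12601695/2043128 ≈ 6.1678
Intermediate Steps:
y = 5201
y/(-51*(-12) + 112) - 11467/11288 = 5201/(-51*(-12) + 112) - 11467/11288 = 5201/(612 + 112) - 11467*1/11288 = 5201/724 - 11467/11288 = 12601695/2043128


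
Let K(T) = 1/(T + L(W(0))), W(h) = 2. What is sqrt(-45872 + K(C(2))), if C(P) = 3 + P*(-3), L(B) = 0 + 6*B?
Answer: I*sqrt(412847)/3 ≈ 214.18*I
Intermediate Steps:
L(B) = 6*B
C(P) = 3 - 3*P
K(T) = 1/(12 + T) (K(T) = 1/(T + 6*2) = 1/(T + 12) = 1/(12 + T))
sqrt(-45872 + K(C(2))) = sqrt(-45872 + 1/(12 + (3 - 3*2))) = sqrt(-45872 + 1/(12 + (3 - 6))) = sqrt(-45872 + 1/(12 - 3)) = sqrt(-45872 + 1/9) = sqrt(-412847/9) = I*sqrt(412847)/3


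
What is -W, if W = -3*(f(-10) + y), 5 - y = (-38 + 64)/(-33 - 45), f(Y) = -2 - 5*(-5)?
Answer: 85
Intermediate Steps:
f(Y) = 23 (f(Y) = -2 + 25 = 23)
y = 16/3 (y = 5 - (-38 + 64)/(-33 - 45) = 5 - 26/(-78) = 5 - 26*(-1)/78 = 5 - 1*(-⅓) = 5 + ⅓ = 16/3 ≈ 5.3333)
W = -85 (W = -3*(23 + 16/3) = -3*85/3 = -85)
-W = -1*(-85) = 85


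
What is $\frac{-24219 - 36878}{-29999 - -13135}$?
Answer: $\frac{61097}{16864} \approx 3.6229$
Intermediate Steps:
$\frac{-24219 - 36878}{-29999 - -13135} = - \frac{61097}{-29999 + 13135} = - \frac{61097}{-16864} = \left(-61097\right) \left(- \frac{1}{16864}\right) = \frac{61097}{16864}$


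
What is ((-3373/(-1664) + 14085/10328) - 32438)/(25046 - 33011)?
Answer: 7741867321/1901178240 ≈ 4.0721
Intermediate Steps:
((-3373/(-1664) + 14085/10328) - 32438)/(25046 - 33011) = ((-3373*(-1/1664) + 14085*(1/10328)) - 32438)/(-7965) = ((3373/1664 + 14085/10328) - 32438)*(-1/7965) = (7284223/2148224 - 32438)*(-1/7965) = -69676805889/2148224*(-1/7965) = 7741867321/1901178240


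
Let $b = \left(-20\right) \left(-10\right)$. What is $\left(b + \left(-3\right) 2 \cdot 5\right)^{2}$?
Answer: $28900$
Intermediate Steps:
$b = 200$
$\left(b + \left(-3\right) 2 \cdot 5\right)^{2} = \left(200 + \left(-3\right) 2 \cdot 5\right)^{2} = \left(200 - 30\right)^{2} = 170^{2} = 28900$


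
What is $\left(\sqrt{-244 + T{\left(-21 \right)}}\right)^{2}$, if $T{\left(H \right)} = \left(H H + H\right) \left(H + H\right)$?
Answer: $-17884$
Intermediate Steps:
$T{\left(H \right)} = 2 H \left(H + H^{2}\right)$ ($T{\left(H \right)} = \left(H^{2} + H\right) 2 H = \left(H + H^{2}\right) 2 H = 2 H \left(H + H^{2}\right)$)
$\left(\sqrt{-244 + T{\left(-21 \right)}}\right)^{2} = \left(\sqrt{-244 + 2 \left(-21\right)^{2} \left(1 - 21\right)}\right)^{2} = \left(\sqrt{-244 + 2 \cdot 441 \left(-20\right)}\right)^{2} = \left(\sqrt{-244 - 17640}\right)^{2} = \left(\sqrt{-17884}\right)^{2} = \left(2 i \sqrt{4471}\right)^{2} = -17884$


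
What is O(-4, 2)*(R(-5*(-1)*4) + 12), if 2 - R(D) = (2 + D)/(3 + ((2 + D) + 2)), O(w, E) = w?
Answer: -1424/27 ≈ -52.741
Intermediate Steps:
R(D) = 2 - (2 + D)/(7 + D) (R(D) = 2 - (2 + D)/(3 + ((2 + D) + 2)) = 2 - (2 + D)/(3 + (4 + D)) = 2 - (2 + D)/(7 + D))
O(-4, 2)*(R(-5*(-1)*4) + 12) = -4*((12 - 5*(-1)*4)/(7 - 5*(-1)*4) + 12) = -4*((12 + 5*4)/(7 + 5*4) + 12) = -4*((12 + 20)/(7 + 20) + 12) = -4*(32/27 + 12) = -4*356/27 = -1424/27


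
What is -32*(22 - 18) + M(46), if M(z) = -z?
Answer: -174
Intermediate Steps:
-32*(22 - 18) + M(46) = -32*(22 - 18) - 1*46 = -32*4 - 46 = -128 - 46 = -174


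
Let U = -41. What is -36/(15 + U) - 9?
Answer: -99/13 ≈ -7.6154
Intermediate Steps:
-36/(15 + U) - 9 = -36/(15 - 41) - 9 = -36/(-26) - 9 = -1/26*(-36) - 9 = 18/13 - 9 = -99/13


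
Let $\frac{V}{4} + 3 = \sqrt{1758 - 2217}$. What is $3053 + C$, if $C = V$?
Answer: $3041 + 12 i \sqrt{51} \approx 3041.0 + 85.697 i$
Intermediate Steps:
$V = -12 + 12 i \sqrt{51}$ ($V = -12 + 4 \sqrt{1758 - 2217} = -12 + 4 \sqrt{-459} = -12 + 4 \cdot 3 i \sqrt{51} = -12 + 12 i \sqrt{51} \approx -12.0 + 85.697 i$)
$C = -12 + 12 i \sqrt{51} \approx -12.0 + 85.697 i$
$3053 + C = 3053 - \left(12 - 12 i \sqrt{51}\right) = 3041 + 12 i \sqrt{51}$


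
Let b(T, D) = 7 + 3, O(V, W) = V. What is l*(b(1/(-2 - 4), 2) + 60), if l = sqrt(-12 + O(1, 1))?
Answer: 70*I*sqrt(11) ≈ 232.16*I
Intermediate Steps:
b(T, D) = 10
l = I*sqrt(11) (l = sqrt(-12 + 1) = sqrt(-11) = I*sqrt(11) ≈ 3.3166*I)
l*(b(1/(-2 - 4), 2) + 60) = (I*sqrt(11))*(10 + 60) = (I*sqrt(11))*70 = 70*I*sqrt(11)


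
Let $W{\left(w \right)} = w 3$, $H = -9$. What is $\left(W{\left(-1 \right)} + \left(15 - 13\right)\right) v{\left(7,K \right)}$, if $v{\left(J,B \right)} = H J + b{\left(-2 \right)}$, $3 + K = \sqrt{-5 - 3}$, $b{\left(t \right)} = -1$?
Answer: $64$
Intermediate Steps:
$W{\left(w \right)} = 3 w$
$K = -3 + 2 i \sqrt{2}$ ($K = -3 + \sqrt{-5 - 3} = -3 + \sqrt{-8} = -3 + 2 i \sqrt{2} \approx -3.0 + 2.8284 i$)
$v{\left(J,B \right)} = -1 - 9 J$ ($v{\left(J,B \right)} = - 9 J - 1 = -1 - 9 J$)
$\left(W{\left(-1 \right)} + \left(15 - 13\right)\right) v{\left(7,K \right)} = \left(3 \left(-1\right) + \left(15 - 13\right)\right) \left(-1 - 63\right) = \left(-3 + 2\right) \left(-1 - 63\right) = \left(-1\right) \left(-64\right) = 64$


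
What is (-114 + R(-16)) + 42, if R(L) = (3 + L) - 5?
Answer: -90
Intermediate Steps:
R(L) = -2 + L
(-114 + R(-16)) + 42 = (-114 + (-2 - 16)) + 42 = (-114 - 18) + 42 = -132 + 42 = -90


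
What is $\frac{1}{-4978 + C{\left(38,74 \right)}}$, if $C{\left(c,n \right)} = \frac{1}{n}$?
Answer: $- \frac{74}{368371} \approx -0.00020088$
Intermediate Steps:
$\frac{1}{-4978 + C{\left(38,74 \right)}} = \frac{1}{-4978 + \frac{1}{74}} = \frac{1}{- \frac{368371}{74}} = - \frac{74}{368371}$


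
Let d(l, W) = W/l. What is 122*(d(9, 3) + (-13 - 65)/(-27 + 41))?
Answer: -13420/21 ≈ -639.05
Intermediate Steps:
122*(d(9, 3) + (-13 - 65)/(-27 + 41)) = 122*(3/9 + (-13 - 65)/(-27 + 41)) = 122*(3*(⅑) - 78/14) = 122*(⅓ - 78*1/14) = 122*(⅓ - 39/7) = 122*(-110/21) = -13420/21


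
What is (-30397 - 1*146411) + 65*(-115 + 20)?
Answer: -182983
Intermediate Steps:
(-30397 - 1*146411) + 65*(-115 + 20) = (-30397 - 146411) + 65*(-95) = -176808 - 6175 = -182983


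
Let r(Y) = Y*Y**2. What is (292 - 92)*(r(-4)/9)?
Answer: -12800/9 ≈ -1422.2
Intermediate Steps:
r(Y) = Y**3
(292 - 92)*(r(-4)/9) = (292 - 92)*((-4)**3/9) = 200*(-64*1/9) = 200*(-64/9) = -12800/9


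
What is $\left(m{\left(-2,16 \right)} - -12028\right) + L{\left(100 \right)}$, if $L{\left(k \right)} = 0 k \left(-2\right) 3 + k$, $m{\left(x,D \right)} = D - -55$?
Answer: $12199$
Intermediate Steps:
$m{\left(x,D \right)} = 55 + D$ ($m{\left(x,D \right)} = D + 55 = 55 + D$)
$L{\left(k \right)} = k$ ($L{\left(k \right)} = 0 \left(-2\right) 3 + k = 0 \cdot 3 + k = 0 + k = k$)
$\left(m{\left(-2,16 \right)} - -12028\right) + L{\left(100 \right)} = \left(\left(55 + 16\right) - -12028\right) + 100 = \left(71 + 12028\right) + 100 = 12099 + 100 = 12199$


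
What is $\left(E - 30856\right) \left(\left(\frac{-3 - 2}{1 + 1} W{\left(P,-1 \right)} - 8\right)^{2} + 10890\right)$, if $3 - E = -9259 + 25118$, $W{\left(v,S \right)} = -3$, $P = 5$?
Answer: $-508705358$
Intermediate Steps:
$E = -15856$ ($E = 3 - \left(-9259 + 25118\right) = 3 - 15859 = -15856$)
$\left(E - 30856\right) \left(\left(\frac{-3 - 2}{1 + 1} W{\left(P,-1 \right)} - 8\right)^{2} + 10890\right) = \left(-15856 - 30856\right) \left(\left(\frac{-3 - 2}{1 + 1} \left(-3\right) - 8\right)^{2} + 10890\right) = - 46712 \left(\left(- \frac{5}{2} \left(-3\right) - 8\right)^{2} + 10890\right) = - 46712 \left(\left(\left(-5\right) \frac{1}{2} \left(-3\right) - 8\right)^{2} + 10890\right) = - 46712 \left(\left(\left(- \frac{5}{2}\right) \left(-3\right) - 8\right)^{2} + 10890\right) = - 46712 \left(\left(\frac{15}{2} - 8\right)^{2} + 10890\right) = - 46712 \left(\left(- \frac{1}{2}\right)^{2} + 10890\right) = - 46712 \left(\frac{1}{4} + 10890\right) = \left(-46712\right) \frac{43561}{4} = -508705358$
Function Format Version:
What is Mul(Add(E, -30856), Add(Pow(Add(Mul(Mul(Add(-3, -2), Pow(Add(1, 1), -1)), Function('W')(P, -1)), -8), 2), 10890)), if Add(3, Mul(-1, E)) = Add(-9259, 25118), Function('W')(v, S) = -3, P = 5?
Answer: -508705358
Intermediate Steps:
E = -15856 (E = Add(3, Mul(-1, Add(-9259, 25118))) = Add(3, Mul(-1, 15859)) = Add(3, -15859) = -15856)
Mul(Add(E, -30856), Add(Pow(Add(Mul(Mul(Add(-3, -2), Pow(Add(1, 1), -1)), Function('W')(P, -1)), -8), 2), 10890)) = Mul(Add(-15856, -30856), Add(Pow(Add(Mul(Mul(Add(-3, -2), Pow(Add(1, 1), -1)), -3), -8), 2), 10890)) = Mul(-46712, Add(Pow(Add(Mul(Mul(-5, Pow(2, -1)), -3), -8), 2), 10890)) = Mul(-46712, Add(Pow(Add(Mul(Mul(-5, Rational(1, 2)), -3), -8), 2), 10890)) = Mul(-46712, Add(Pow(Add(Mul(Rational(-5, 2), -3), -8), 2), 10890)) = Mul(-46712, Add(Pow(Add(Rational(15, 2), -8), 2), 10890)) = Mul(-46712, Add(Pow(Rational(-1, 2), 2), 10890)) = Mul(-46712, Add(Rational(1, 4), 10890)) = Mul(-46712, Rational(43561, 4)) = -508705358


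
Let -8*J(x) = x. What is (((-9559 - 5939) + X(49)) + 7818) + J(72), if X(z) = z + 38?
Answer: -7602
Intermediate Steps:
X(z) = 38 + z
J(x) = -x/8
(((-9559 - 5939) + X(49)) + 7818) + J(72) = (((-9559 - 5939) + (38 + 49)) + 7818) - 1/8*72 = ((-15498 + 87) + 7818) - 9 = (-15411 + 7818) - 9 = -7593 - 9 = -7602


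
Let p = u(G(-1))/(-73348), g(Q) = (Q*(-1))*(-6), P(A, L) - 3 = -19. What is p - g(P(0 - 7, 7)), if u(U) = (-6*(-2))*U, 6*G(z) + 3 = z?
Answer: 1760354/18337 ≈ 96.000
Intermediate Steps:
G(z) = -½ + z/6
u(U) = 12*U
P(A, L) = -16 (P(A, L) = 3 - 19 = -16)
g(Q) = 6*Q (g(Q) = -Q*(-6) = 6*Q)
p = 2/18337 (p = (12*(-½ + (⅙)*(-1)))/(-73348) = (12*(-½ - ⅙))*(-1/73348) = (12*(-⅔))*(-1/73348) = -8*(-1/73348) = 2/18337 ≈ 0.00010907)
p - g(P(0 - 7, 7)) = 2/18337 - 6*(-16) = 2/18337 - 1*(-96) = 2/18337 + 96 = 1760354/18337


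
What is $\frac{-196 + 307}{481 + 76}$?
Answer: $\frac{111}{557} \approx 0.19928$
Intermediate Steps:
$\frac{-196 + 307}{481 + 76} = \frac{111}{557}$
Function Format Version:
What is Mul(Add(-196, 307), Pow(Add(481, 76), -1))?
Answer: Rational(111, 557) ≈ 0.19928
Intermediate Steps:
Mul(Add(-196, 307), Pow(Add(481, 76), -1)) = Mul(111, Pow(557, -1)) = Mul(111, Rational(1, 557)) = Rational(111, 557)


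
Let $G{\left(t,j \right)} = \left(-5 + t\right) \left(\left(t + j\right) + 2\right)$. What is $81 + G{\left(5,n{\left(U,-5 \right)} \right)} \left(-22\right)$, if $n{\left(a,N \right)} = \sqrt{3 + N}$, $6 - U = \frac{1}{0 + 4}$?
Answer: $81$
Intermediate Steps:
$U = \frac{23}{4}$ ($U = 6 - \frac{1}{0 + 4} = 6 - \frac{1}{4} = \frac{23}{4} \approx 5.75$)
$G{\left(t,j \right)} = \left(-5 + t\right) \left(2 + j + t\right)$ ($G{\left(t,j \right)} = \left(-5 + t\right) \left(\left(j + t\right) + 2\right) = \left(-5 + t\right) \left(2 + j + t\right)$)
$81 + G{\left(5,n{\left(U,-5 \right)} \right)} \left(-22\right) = 81 + \left(-10 + 5^{2} - 5 \sqrt{3 - 5} - 15 + \sqrt{3 - 5} \cdot 5\right) \left(-22\right) = 81 + \left(-10 + 25 - 5 \sqrt{-2} - 15 + \sqrt{-2} \cdot 5\right) \left(-22\right) = 81 + \left(-10 + 25 - 5 i \sqrt{2} - 15 + i \sqrt{2} \cdot 5\right) \left(-22\right) = 81 + \left(-10 + 25 - 5 i \sqrt{2} - 15 + 5 i \sqrt{2}\right) \left(-22\right) = 81 + 0 \left(-22\right) = 81 + 0 = 81$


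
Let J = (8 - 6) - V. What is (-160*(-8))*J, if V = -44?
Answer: 58880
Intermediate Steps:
J = 46 (J = (8 - 6) - 1*(-44) = 2 + 44 = 46)
(-160*(-8))*J = -160*(-8)*46 = -16*(-80)*46 = 1280*46 = 58880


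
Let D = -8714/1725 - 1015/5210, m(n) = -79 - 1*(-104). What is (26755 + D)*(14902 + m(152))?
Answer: 31204792636963/78150 ≈ 3.9929e+8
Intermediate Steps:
m(n) = 25 (m(n) = -79 + 104 = 25)
D = -9430163/1797450 (D = -8714*1/1725 - 1015*1/5210 = -8714/1725 - 203/1042 = -9430163/1797450 ≈ -5.2464)
(26755 + D)*(14902 + m(152)) = (26755 - 9430163/1797450)*(14902 + 25) = (48081344587/1797450)*14927 = 31204792636963/78150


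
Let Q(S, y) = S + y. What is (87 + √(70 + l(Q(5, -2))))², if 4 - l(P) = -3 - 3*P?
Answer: (87 + √86)² ≈ 9268.6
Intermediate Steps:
l(P) = 7 + 3*P (l(P) = 4 - (-3 - 3*P) = 4 + (3 + 3*P) = 7 + 3*P)
(87 + √(70 + l(Q(5, -2))))² = (87 + √(70 + (7 + 3*(5 - 2))))² = (87 + √(70 + (7 + 3*3)))² = (87 + √(70 + (7 + 9)))² = (87 + √(70 + 16))² = (87 + √86)²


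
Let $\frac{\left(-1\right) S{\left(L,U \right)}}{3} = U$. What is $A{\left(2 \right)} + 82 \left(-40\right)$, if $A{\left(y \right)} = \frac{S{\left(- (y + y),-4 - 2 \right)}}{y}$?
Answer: $-3271$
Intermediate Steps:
$S{\left(L,U \right)} = - 3 U$
$A{\left(y \right)} = \frac{18}{y}$ ($A{\left(y \right)} = \frac{\left(-3\right) \left(-4 - 2\right)}{y} = \frac{\left(-3\right) \left(-6\right)}{y} = \frac{18}{y}$)
$A{\left(2 \right)} + 82 \left(-40\right) = \frac{18}{2} + 82 \left(-40\right) = 18 \cdot \frac{1}{2} - 3280 = 9 - 3280 = -3271$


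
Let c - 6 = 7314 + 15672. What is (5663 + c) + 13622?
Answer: 42277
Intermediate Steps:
c = 22992 (c = 6 + (7314 + 15672) = 6 + 22986 = 22992)
(5663 + c) + 13622 = (5663 + 22992) + 13622 = 28655 + 13622 = 42277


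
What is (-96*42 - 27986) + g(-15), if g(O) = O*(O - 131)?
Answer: -29828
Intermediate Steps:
g(O) = O*(-131 + O)
(-96*42 - 27986) + g(-15) = (-96*42 - 27986) - 15*(-131 - 15) = (-4032 - 27986) - 15*(-146) = -32018 + 2190 = -29828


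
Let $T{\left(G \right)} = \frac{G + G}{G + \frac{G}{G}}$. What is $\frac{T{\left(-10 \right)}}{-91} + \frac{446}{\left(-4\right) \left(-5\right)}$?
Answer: $\frac{182437}{8190} \approx 22.276$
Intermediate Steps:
$T{\left(G \right)} = \frac{2 G}{1 + G}$ ($T{\left(G \right)} = \frac{2 G}{G + 1} = \frac{2 G}{1 + G}$)
$\frac{T{\left(-10 \right)}}{-91} + \frac{446}{\left(-4\right) \left(-5\right)} = \frac{2 \left(-10\right) \frac{1}{1 - 10}}{-91} + \frac{446}{\left(-4\right) \left(-5\right)} = 2 \left(-10\right) \frac{1}{-9} \left(- \frac{1}{91}\right) + \frac{446}{20} = 2 \left(-10\right) \left(- \frac{1}{9}\right) \left(- \frac{1}{91}\right) + 446 \cdot \frac{1}{20} = \frac{20}{9} \left(- \frac{1}{91}\right) + \frac{223}{10} = - \frac{20}{819} + \frac{223}{10} = \frac{182437}{8190}$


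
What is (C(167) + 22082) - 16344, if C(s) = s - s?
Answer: 5738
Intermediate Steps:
C(s) = 0
(C(167) + 22082) - 16344 = (0 + 22082) - 16344 = 22082 - 16344 = 5738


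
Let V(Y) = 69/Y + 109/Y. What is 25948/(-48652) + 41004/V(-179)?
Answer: -44637060197/1082507 ≈ -41235.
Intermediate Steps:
V(Y) = 178/Y
25948/(-48652) + 41004/V(-179) = 25948/(-48652) + 41004/((178/(-179))) = 25948*(-1/48652) + 41004/((178*(-1/179))) = -6487/12163 + 41004/(-178/179) = -6487/12163 + 41004*(-179/178) = -6487/12163 - 3669858/89 = -44637060197/1082507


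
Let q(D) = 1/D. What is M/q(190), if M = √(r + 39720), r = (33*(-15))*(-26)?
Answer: 190*√52590 ≈ 43572.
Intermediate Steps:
r = 12870 (r = -495*(-26) = 12870)
M = √52590 (M = √(12870 + 39720) = √52590 ≈ 229.33)
M/q(190) = √52590/(1/190) = √52590*190 = 190*√52590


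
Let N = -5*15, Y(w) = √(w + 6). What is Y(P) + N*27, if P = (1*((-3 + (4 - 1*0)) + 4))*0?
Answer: -2025 + √6 ≈ -2022.6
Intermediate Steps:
P = 0 (P = (1*((-3 + (4 + 0)) + 4))*0 = (1*((-3 + 4) + 4))*0 = (1*(1 + 4))*0 = (1*5)*0 = 5*0 = 0)
Y(w) = √(6 + w)
N = -75
Y(P) + N*27 = √(6 + 0) - 75*27 = √6 - 2025 = -2025 + √6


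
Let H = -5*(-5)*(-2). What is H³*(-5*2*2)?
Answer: 2500000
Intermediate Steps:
H = -50 (H = 25*(-2) = -50)
H³*(-5*2*2) = (-50)³*(-5*2*2) = -(-1250000)*2 = -125000*(-20) = 2500000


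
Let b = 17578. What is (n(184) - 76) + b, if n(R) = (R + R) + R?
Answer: 18054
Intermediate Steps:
n(R) = 3*R (n(R) = 2*R + R = 3*R)
(n(184) - 76) + b = (3*184 - 76) + 17578 = (552 - 76) + 17578 = 476 + 17578 = 18054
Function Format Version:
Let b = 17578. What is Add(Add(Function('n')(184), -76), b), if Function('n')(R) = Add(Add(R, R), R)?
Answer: 18054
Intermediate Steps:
Function('n')(R) = Mul(3, R) (Function('n')(R) = Add(Mul(2, R), R) = Mul(3, R))
Add(Add(Function('n')(184), -76), b) = Add(Add(Mul(3, 184), -76), 17578) = Add(Add(552, -76), 17578) = Add(476, 17578) = 18054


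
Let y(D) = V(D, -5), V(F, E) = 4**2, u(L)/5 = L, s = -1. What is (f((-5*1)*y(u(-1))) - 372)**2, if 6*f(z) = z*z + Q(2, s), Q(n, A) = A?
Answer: 1929321/4 ≈ 4.8233e+5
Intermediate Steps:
u(L) = 5*L
V(F, E) = 16
y(D) = 16
f(z) = -1/6 + z**2/6 (f(z) = (z*z - 1)/6 = (z**2 - 1)/6 = (-1 + z**2)/6 = -1/6 + z**2/6)
(f((-5*1)*y(u(-1))) - 372)**2 = ((-1/6 + (-5*1*16)**2/6) - 372)**2 = ((-1/6 + (-5*16)**2/6) - 372)**2 = ((-1/6 + (1/6)*(-80)**2) - 372)**2 = ((-1/6 + (1/6)*6400) - 372)**2 = ((-1/6 + 3200/3) - 372)**2 = (2133/2 - 372)**2 = (1389/2)**2 = 1929321/4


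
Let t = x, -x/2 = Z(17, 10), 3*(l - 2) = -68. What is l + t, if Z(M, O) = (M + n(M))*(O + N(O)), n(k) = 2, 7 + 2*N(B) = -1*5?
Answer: -518/3 ≈ -172.67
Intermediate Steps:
N(B) = -6 (N(B) = -7/2 + (-1*5)/2 = -7/2 + (½)*(-5) = -7/2 - 5/2 = -6)
l = -62/3 (l = 2 + (⅓)*(-68) = 2 - 68/3 = -62/3 ≈ -20.667)
Z(M, O) = (-6 + O)*(2 + M) (Z(M, O) = (M + 2)*(O - 6) = (2 + M)*(-6 + O) = (-6 + O)*(2 + M))
x = -152 (x = -2*(-12 - 6*17 + 2*10 + 17*10) = -2*(-12 - 102 + 20 + 170) = -2*76 = -152)
t = -152
l + t = -62/3 - 152 = -518/3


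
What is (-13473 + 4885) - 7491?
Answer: -16079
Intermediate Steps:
(-13473 + 4885) - 7491 = -8588 - 7491 = -16079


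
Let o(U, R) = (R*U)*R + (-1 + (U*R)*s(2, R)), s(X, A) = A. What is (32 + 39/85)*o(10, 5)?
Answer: 1376741/85 ≈ 16197.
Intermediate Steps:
o(U, R) = -1 + 2*U*R² (o(U, R) = (R*U)*R + (-1 + (U*R)*R) = U*R² + (-1 + (R*U)*R) = U*R² + (-1 + U*R²) = -1 + 2*U*R²)
(32 + 39/85)*o(10, 5) = (32 + 39/85)*(-1 + 2*10*5²) = (32 + 39*(1/85))*(-1 + 2*10*25) = (32 + 39/85)*(-1 + 500) = (2759/85)*499 = 1376741/85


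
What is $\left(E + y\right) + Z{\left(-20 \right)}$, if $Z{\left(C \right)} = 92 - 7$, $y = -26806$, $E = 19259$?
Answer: $-7462$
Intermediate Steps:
$Z{\left(C \right)} = 85$
$\left(E + y\right) + Z{\left(-20 \right)} = \left(19259 - 26806\right) + 85 = -7547 + 85 = -7462$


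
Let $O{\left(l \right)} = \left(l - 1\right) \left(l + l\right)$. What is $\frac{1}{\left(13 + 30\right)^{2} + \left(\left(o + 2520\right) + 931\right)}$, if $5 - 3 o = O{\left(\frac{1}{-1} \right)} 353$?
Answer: $\frac{1}{4831} \approx 0.000207$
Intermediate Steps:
$O{\left(l \right)} = 2 l \left(-1 + l\right)$ ($O{\left(l \right)} = \left(-1 + l\right) 2 l = 2 l \left(-1 + l\right)$)
$o = -469$ ($o = \frac{5}{3} - \frac{\frac{2 \left(-1 + \frac{1}{-1}\right)}{-1} \cdot 353}{3} = \frac{5}{3} - \frac{2 \left(-1\right) \left(-1 - 1\right) 353}{3} = \frac{5}{3} - \frac{2 \left(-1\right) \left(-2\right) 353}{3} = \frac{5}{3} - \frac{4 \cdot 353}{3} = \frac{5}{3} - \frac{1412}{3} = -469$)
$\frac{1}{\left(13 + 30\right)^{2} + \left(\left(o + 2520\right) + 931\right)} = \frac{1}{\left(13 + 30\right)^{2} + \left(\left(-469 + 2520\right) + 931\right)} = \frac{1}{43^{2} + \left(2051 + 931\right)} = \frac{1}{1849 + 2982} = \frac{1}{4831}$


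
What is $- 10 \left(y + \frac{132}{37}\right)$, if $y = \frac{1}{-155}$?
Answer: $- \frac{40846}{1147} \approx -35.611$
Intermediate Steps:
$y = - \frac{1}{155} \approx -0.0064516$
$- 10 \left(y + \frac{132}{37}\right) = - 10 \left(- \frac{1}{155} + \frac{132}{37}\right) = \left(-10\right) \frac{20423}{5735} = - \frac{40846}{1147}$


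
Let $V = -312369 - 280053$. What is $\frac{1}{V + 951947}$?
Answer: $\frac{1}{359525} \approx 2.7814 \cdot 10^{-6}$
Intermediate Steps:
$V = -592422$ ($V = -312369 - 280053 = -592422$)
$\frac{1}{V + 951947} = \frac{1}{-592422 + 951947} = \frac{1}{359525}$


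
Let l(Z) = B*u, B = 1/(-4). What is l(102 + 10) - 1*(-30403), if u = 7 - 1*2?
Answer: 121607/4 ≈ 30402.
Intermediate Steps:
u = 5 (u = 7 - 2 = 5)
B = -1/4 ≈ -0.25000
l(Z) = -5/4 (l(Z) = -1/4*5 = -5/4)
l(102 + 10) - 1*(-30403) = -5/4 - 1*(-30403) = -5/4 + 30403 = 121607/4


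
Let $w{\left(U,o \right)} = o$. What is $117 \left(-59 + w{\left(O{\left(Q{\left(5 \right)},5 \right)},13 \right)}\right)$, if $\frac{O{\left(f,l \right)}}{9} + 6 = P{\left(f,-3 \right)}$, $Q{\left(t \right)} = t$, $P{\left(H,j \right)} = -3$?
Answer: $-5382$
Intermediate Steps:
$O{\left(f,l \right)} = -81$ ($O{\left(f,l \right)} = -54 + 9 \left(-3\right) = -54 - 27 = -81$)
$117 \left(-59 + w{\left(O{\left(Q{\left(5 \right)},5 \right)},13 \right)}\right) = 117 \left(-59 + 13\right) = 117 \left(-46\right) = -5382$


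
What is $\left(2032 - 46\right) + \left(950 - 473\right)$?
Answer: $2463$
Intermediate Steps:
$\left(2032 - 46\right) + \left(950 - 473\right) = 1986 + \left(950 - 473\right) = 1986 + 477 = 2463$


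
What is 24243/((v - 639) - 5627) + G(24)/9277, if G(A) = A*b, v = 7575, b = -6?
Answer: 224713815/12143593 ≈ 18.505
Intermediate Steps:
G(A) = -6*A (G(A) = A*(-6) = -6*A)
24243/((v - 639) - 5627) + G(24)/9277 = 24243/((7575 - 639) - 5627) - 6*24/9277 = 24243/(6936 - 5627) - 144*1/9277 = 24243/1309 - 144/9277 = 224713815/12143593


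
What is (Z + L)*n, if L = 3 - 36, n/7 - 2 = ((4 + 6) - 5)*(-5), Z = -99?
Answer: 21252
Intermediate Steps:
n = -161 (n = 14 + 7*(((4 + 6) - 5)*(-5)) = 14 + 7*((10 - 5)*(-5)) = 14 + 7*(5*(-5)) = 14 + 7*(-25) = 14 - 175 = -161)
L = -33
(Z + L)*n = (-99 - 33)*(-161) = -132*(-161) = 21252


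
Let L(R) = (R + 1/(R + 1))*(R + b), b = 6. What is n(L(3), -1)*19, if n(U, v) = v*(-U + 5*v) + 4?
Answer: 2907/4 ≈ 726.75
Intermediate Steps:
L(R) = (6 + R)*(R + 1/(1 + R)) (L(R) = (R + 1/(R + 1))*(R + 6) = (R + 1/(1 + R))*(6 + R) = (6 + R)*(R + 1/(1 + R)))
n(U, v) = 4 + v*(-U + 5*v)
n(L(3), -1)*19 = (4 + 5*(-1)² - 1*(6 + 3³ + 7*3 + 7*3²)/(1 + 3)*(-1))*19 = (4 + 5*1 - 1*(6 + 27 + 21 + 7*9)/4*(-1))*19 = (4 + 5 - 1*(6 + 27 + 21 + 63)/4*(-1))*19 = (4 + 5 - 1*(¼)*117*(-1))*19 = (4 + 5 - 1*117/4*(-1))*19 = (4 + 5 + 117/4)*19 = (153/4)*19 = 2907/4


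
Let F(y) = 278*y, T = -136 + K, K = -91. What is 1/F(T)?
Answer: -1/63106 ≈ -1.5846e-5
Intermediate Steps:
T = -227 (T = -136 - 91 = -227)
1/F(T) = 1/(278*(-227)) = 1/(-63106) = -1/63106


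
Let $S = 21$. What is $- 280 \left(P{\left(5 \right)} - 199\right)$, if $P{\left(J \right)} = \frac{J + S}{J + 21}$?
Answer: $55440$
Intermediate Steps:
$P{\left(J \right)} = 1$ ($P{\left(J \right)} = \frac{J + 21}{J + 21} = \frac{21 + J}{21 + J} = 1$)
$- 280 \left(P{\left(5 \right)} - 199\right) = - 280 \left(1 - 199\right) = \left(-280\right) \left(-198\right) = 55440$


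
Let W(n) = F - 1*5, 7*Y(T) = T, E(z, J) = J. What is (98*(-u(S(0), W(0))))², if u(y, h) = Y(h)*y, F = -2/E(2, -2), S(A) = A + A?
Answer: 0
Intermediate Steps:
S(A) = 2*A
Y(T) = T/7
F = 1 (F = -2/(-2) = -2*(-½) = 1)
W(n) = -4 (W(n) = 1 - 1*5 = 1 - 5 = -4)
u(y, h) = h*y/7 (u(y, h) = (h/7)*y = h*y/7)
(98*(-u(S(0), W(0))))² = (98*(-(-4)*2*0/7))² = (98*(-(-4)*0/7))² = (98*(-1*0))² = (98*0)² = 0² = 0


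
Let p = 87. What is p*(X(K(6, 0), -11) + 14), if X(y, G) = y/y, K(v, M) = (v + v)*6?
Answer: 1305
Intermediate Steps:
K(v, M) = 12*v (K(v, M) = (2*v)*6 = 12*v)
X(y, G) = 1
p*(X(K(6, 0), -11) + 14) = 87*(1 + 14) = 87*15 = 1305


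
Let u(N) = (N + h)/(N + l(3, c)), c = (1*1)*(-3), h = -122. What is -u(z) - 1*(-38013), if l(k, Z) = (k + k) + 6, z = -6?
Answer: 114103/3 ≈ 38034.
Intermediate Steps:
c = -3 (c = 1*(-3) = -3)
l(k, Z) = 6 + 2*k (l(k, Z) = 2*k + 6 = 6 + 2*k)
u(N) = (-122 + N)/(12 + N) (u(N) = (N - 122)/(N + (6 + 2*3)) = (-122 + N)/(N + (6 + 6)) = (-122 + N)/(N + 12) = (-122 + N)/(12 + N))
-u(z) - 1*(-38013) = -(-122 - 6)/(12 - 6) - 1*(-38013) = -(-128)/6 + 38013 = -1*(-64/3) + 38013 = 64/3 + 38013 = 114103/3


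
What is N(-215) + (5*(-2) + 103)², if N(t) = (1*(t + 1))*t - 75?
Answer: 54584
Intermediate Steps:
N(t) = -75 + t*(1 + t) (N(t) = (1*(1 + t))*t - 75 = (1 + t)*t - 75 = t*(1 + t) - 75 = -75 + t*(1 + t))
N(-215) + (5*(-2) + 103)² = (-75 - 215 + (-215)²) + (5*(-2) + 103)² = (-75 - 215 + 46225) + (-10 + 103)² = 45935 + 93² = 45935 + 8649 = 54584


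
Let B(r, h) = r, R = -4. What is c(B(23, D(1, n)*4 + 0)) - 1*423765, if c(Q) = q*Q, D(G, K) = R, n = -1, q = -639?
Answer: -438462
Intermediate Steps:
D(G, K) = -4
c(Q) = -639*Q
c(B(23, D(1, n)*4 + 0)) - 1*423765 = -639*23 - 1*423765 = -14697 - 423765 = -438462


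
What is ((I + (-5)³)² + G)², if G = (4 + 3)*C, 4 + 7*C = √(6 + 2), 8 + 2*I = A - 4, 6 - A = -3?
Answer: 4095104177/16 + 63993*√2 ≈ 2.5603e+8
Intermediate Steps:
A = 9 (A = 6 - 1*(-3) = 6 + 3 = 9)
I = -3/2 (I = -4 + (9 - 4)/2 = -4 + (½)*5 = -4 + 5/2 = -3/2 ≈ -1.5000)
C = -4/7 + 2*√2/7 (C = -4/7 + √(6 + 2)/7 = -4/7 + √8/7 = -4/7 + (2*√2)/7 = -4/7 + 2*√2/7 ≈ -0.16737)
G = -4 + 2*√2 (G = (4 + 3)*(-4/7 + 2*√2/7) = 7*(-4/7 + 2*√2/7) = -4 + 2*√2 ≈ -1.1716)
((I + (-5)³)² + G)² = ((-3/2 + (-5)³)² + (-4 + 2*√2))² = ((-3/2 - 125)² + (-4 + 2*√2))² = ((-253/2)² + (-4 + 2*√2))² = (64009/4 + (-4 + 2*√2))² = (63993/4 + 2*√2)²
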